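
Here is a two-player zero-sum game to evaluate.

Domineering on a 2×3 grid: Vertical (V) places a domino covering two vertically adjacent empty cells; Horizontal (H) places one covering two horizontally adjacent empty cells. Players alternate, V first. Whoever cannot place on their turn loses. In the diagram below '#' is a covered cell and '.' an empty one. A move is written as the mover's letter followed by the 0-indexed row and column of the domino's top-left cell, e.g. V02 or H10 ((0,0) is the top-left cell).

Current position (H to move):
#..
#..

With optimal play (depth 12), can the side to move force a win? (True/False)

[#../#..] H move#1: H01:+1/###/#..*, H11:+1/#../###
[###/#..] end (terminal -1, V#2); searched #../#.. to 12

H winning at [#../#..]: True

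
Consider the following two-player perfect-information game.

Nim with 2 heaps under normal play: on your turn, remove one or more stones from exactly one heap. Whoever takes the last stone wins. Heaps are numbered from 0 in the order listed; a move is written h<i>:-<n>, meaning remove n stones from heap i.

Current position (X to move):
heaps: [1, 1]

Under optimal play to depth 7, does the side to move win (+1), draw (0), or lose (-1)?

[(1,1)] X move#1: h0:-1:-1/(0,1)*, h1:-1:-1/(1,0)
[(0,1)] O move#2: h1:-1:+1/(0,0)*
[(0,0)] end (terminal -1, X#3); searched (1,1) to 7

value((1,1), X) = -1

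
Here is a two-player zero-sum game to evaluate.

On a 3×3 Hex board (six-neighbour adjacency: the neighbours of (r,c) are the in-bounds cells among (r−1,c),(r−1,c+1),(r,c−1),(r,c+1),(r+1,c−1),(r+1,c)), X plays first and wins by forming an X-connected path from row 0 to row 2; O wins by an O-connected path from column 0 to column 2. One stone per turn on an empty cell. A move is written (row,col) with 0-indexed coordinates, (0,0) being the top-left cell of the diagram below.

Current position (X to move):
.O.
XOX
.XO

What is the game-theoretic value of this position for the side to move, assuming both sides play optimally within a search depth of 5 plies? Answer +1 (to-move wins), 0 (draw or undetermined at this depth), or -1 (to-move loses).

value(.O./XOX/.XO, X) = +1

[.O./XOX/.XO] X move#1: (0,0):+1/XO./XOX/.XO*, (0,2):+1/.OX/XOX/.XO, (2,0):+1/.O./XOX/XXO
[XO./XOX/.XO] O move#2: (0,2):-1/XOO/XOX/.XO*, (2,0):-1/XO./XOX/OXO
[XOO/XOX/.XO] X move#3: (2,0):+1/XOO/XOX/XXO*
[XOO/XOX/XXO] end (terminal -1, O#4); searched .O./XOX/.XO to 5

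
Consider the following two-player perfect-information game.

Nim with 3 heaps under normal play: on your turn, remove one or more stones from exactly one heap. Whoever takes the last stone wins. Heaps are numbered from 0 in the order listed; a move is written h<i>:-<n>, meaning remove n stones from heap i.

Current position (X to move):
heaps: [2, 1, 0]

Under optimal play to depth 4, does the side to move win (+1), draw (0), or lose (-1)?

p1 X@[(2,1,0)]: h0:-1[(1,1,0)]+1* h0:-2[(0,1,0)]-1 h1:-1[(2,0,0)]-1
p2 O@[(1,1,0)]: h0:-1[(0,1,0)]-1* h1:-1[(1,0,0)]-1
p3 X@[(0,1,0)]: h1:-1[(0,0,0)]+1*
p4 O@[(0,0,0)] terminal -1; root [(2,1,0)] d4

value((2,1,0), X) = +1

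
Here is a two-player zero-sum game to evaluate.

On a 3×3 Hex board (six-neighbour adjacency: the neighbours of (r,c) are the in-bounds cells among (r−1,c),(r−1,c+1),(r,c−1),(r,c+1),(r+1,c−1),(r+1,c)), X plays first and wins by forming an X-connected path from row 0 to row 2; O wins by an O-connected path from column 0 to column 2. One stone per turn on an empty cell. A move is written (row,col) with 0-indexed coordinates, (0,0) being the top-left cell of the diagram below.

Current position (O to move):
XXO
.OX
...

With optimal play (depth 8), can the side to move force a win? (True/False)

ply 1, O at XXO/.OX/... | (1,0)=+1→XXO/OOX/...*; (2,0)=+1→XXO/.OX/O..; (2,1)=+1→XXO/.OX/.O.; (2,2)=+1→XXO/.OX/..O
ply 2: XXO/OOX/... is terminal -1 (X); from XXO/.OX/... depth 8

O winning at [XXO/.OX/...]: True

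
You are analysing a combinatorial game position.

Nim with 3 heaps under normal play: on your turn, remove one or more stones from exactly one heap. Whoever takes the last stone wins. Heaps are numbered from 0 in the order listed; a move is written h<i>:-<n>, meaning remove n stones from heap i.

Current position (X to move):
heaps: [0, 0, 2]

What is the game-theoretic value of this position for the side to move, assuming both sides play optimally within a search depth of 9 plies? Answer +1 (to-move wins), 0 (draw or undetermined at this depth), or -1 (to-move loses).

value((0,0,2), X) = +1

[(0,0,2)] X move#1: h2:-1:-1/(0,0,1), h2:-2:+1/(0,0,0)*
[(0,0,0)] end (terminal -1, O#2); searched (0,0,2) to 9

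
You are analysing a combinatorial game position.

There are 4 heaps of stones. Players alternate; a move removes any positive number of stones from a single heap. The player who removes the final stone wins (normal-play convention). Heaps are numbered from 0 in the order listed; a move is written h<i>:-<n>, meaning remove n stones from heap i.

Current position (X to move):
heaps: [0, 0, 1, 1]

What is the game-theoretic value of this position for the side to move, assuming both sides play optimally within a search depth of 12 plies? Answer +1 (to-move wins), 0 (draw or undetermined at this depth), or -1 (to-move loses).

value((0,0,1,1), X) = -1

ply 1, X at (0,0,1,1) | h2:-1=-1→(0,0,0,1)*; h3:-1=-1→(0,0,1,0)
ply 2, O at (0,0,0,1) | h3:-1=+1→(0,0,0,0)*
ply 3: (0,0,0,0) is terminal -1 (X); from (0,0,1,1) depth 12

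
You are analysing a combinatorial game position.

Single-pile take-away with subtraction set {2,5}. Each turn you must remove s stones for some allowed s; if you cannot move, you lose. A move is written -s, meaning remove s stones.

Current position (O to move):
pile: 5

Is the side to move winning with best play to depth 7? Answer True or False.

[5] O move#1: -2:-1/3, -5:+1/0*
[0] end (terminal -1, X#2); searched 5 to 7

O winning at [5]: True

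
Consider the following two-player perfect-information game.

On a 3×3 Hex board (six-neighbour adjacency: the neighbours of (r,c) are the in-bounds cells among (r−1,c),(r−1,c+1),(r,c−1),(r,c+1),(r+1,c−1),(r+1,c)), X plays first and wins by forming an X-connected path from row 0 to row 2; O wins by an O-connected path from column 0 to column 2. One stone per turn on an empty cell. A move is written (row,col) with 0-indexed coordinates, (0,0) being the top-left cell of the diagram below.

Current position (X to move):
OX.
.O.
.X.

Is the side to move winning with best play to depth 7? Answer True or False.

X winning at [OX./.O./.X.]: False

ply 1, X at OX./.O./.X. | (0,2)=-1→OXX/.O./.X.*; (1,0)=-1→OX./XO./.X.; (1,2)=-1→OX./.OX/.X.; (2,0)=-1→OX./.O./XX.; (2,2)=-1→OX./.O./.XX
ply 2, O at OXX/.O./.X. | (1,0)=-1→OXX/OO./.X.; (1,2)=+1→OXX/.OO/.X.*; (2,0)=-1→OXX/.O./OX.; (2,2)=-1→OXX/.O./.XO
ply 3, X at OXX/.OO/.X. | (1,0)=-1→OXX/XOO/.X.*; (2,0)=-1→OXX/.OO/XX.; (2,2)=-1→OXX/.OO/.XX
ply 4, O at OXX/XOO/.X. | (2,0)=+1→OXX/XOO/OX.*; (2,2)=-1→OXX/XOO/.XO
ply 5: OXX/XOO/OX. is terminal -1 (X); from OX./.O./.X. depth 7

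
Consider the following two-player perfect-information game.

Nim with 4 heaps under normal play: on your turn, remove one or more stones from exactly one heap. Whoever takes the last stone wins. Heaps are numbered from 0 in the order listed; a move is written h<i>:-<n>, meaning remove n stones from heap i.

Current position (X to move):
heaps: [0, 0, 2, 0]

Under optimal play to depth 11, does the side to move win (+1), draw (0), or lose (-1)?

value((0,0,2,0), X) = +1

p1 X@[(0,0,2,0)]: h2:-1[(0,0,1,0)]-1 h2:-2[(0,0,0,0)]+1*
p2 O@[(0,0,0,0)] terminal -1; root [(0,0,2,0)] d11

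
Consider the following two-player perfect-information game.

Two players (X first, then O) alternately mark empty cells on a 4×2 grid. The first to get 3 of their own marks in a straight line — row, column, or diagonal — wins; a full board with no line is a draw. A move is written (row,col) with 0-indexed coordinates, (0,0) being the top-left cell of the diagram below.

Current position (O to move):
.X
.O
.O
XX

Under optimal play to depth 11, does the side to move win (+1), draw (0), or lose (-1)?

value(.X/.O/.O/XX, O) = 0

p1 O@[.X/.O/.O/XX]: (0,0)[OX/.O/.O/XX]+0* (1,0)[.X/OO/.O/XX]+0 (2,0)[.X/.O/OO/XX]+0
p2 X@[OX/.O/.O/XX]: (1,0)[OX/XO/.O/XX]+0* (2,0)[OX/.O/XO/XX]+0
p3 O@[OX/XO/.O/XX]: (2,0)[OX/XO/OO/XX]+0*
p4 X@[OX/XO/OO/XX] terminal +0; root [.X/.O/.O/XX] d11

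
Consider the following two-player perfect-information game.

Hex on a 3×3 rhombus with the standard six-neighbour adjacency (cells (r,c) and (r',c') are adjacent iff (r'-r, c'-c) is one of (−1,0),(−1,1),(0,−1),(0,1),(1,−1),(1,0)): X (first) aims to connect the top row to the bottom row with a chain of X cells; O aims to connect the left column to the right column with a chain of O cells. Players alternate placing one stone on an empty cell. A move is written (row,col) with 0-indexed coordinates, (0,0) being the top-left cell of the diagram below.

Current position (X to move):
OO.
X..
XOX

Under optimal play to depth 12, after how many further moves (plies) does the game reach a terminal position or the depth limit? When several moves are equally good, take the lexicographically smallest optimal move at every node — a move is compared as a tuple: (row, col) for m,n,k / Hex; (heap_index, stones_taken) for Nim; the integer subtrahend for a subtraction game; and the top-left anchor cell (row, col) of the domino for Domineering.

PV length from [OO./X../XOX]: 3 plies

[OO./X../XOX] X move#1: (0,2):+1/OOX/X../XOX*, (1,1):-1/OO./XX./XOX, (1,2):-1/OO./X.X/XOX
[OOX/X../XOX] O move#2: (1,1):-1/OOX/XO./XOX*, (1,2):-1/OOX/X.O/XOX
[OOX/XO./XOX] X move#3: (1,2):+1/OOX/XOX/XOX*
[OOX/XOX/XOX] end (terminal -1, O#4); searched OO./X../XOX to 12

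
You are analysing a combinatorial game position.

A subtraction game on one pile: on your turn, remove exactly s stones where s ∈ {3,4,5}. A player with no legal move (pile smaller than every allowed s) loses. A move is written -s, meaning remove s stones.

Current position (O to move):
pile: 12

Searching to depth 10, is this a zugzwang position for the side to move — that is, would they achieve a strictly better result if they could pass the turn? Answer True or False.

zugzwang(12, O) = False

[12] O move#1: -3:+1/9*, -4:+1/8, -5:-1/7
[9] X move#2: -3:-1/6*, -4:-1/5, -5:-1/4
[6] O move#3: -3:-1/3, -4:+1/2*, -5:+1/1
[2] end (terminal -1, X#4); searched 12 to 10
suppose O passes — search the same position with X to move:
pass> [12] X move#1: -3:+1/9*, -4:+1/8, -5:-1/7
pass> [9] O move#2: -3:-1/6*, -4:-1/5, -5:-1/4
pass> [6] X move#3: -3:-1/3, -4:+1/2*, -5:+1/1
pass> [2] end (terminal -1, O#4); searched 12 to 10
for O: play +1, pass -1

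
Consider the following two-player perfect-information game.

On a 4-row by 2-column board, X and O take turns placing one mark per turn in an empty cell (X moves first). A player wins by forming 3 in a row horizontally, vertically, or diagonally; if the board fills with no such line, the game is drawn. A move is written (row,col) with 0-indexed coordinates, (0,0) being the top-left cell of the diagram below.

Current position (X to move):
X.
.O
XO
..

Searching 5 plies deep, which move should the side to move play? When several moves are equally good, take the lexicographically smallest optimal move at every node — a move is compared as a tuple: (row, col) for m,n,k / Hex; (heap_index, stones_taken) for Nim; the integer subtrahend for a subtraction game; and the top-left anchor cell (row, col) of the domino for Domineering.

ply 1, X at X./.O/XO/.. | (0,1)=-1→XX/.O/XO/..; (1,0)=+1→X./XO/XO/..*; (3,0)=-1→X./.O/XO/X.; (3,1)=-1→X./.O/XO/.X
ply 2: X./XO/XO/.. is terminal -1 (O); from X./.O/XO/.. depth 5

X's best at [X./.O/XO/..]: (1,0)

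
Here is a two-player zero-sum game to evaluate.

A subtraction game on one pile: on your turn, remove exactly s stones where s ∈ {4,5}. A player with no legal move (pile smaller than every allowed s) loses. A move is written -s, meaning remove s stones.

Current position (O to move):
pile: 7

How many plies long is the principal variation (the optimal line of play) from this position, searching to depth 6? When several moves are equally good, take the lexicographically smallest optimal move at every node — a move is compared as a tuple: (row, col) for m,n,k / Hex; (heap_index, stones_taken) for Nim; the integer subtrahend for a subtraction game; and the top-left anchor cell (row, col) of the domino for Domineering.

ply 1, O at 7 | -4=+1→3*; -5=+1→2
ply 2: 3 is terminal -1 (X); from 7 depth 6

PV length from [7]: 1 ply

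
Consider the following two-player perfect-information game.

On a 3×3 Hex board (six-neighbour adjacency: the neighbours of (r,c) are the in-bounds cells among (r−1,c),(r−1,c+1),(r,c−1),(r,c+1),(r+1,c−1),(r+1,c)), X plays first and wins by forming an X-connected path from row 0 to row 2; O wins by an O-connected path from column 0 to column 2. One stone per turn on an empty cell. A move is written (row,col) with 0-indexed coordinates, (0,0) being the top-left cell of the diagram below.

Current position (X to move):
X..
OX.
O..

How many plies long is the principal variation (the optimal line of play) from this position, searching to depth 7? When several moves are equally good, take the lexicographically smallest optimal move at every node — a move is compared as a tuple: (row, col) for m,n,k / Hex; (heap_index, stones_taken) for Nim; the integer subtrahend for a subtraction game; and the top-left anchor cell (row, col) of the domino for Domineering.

p1 X@[X../OX./O..]: (0,1)[XX./OX./O..]-1 (0,2)[X.X/OX./O..]-1 (1,2)[X../OXX/O..]+1* (2,1)[X../OX./OX.]+1 (2,2)[X../OX./O.X]+1
p2 O@[X../OXX/O..]: (0,1)[XO./OXX/O..]-1* (0,2)[X.O/OXX/O..]-1 (2,1)[X../OXX/OO.]-1 (2,2)[X../OXX/O.O]-1
p3 X@[XO./OXX/O..]: (0,2)[XOX/OXX/O..]+1* (2,1)[XO./OXX/OX.]-1 (2,2)[XO./OXX/O.X]-1
p4 O@[XOX/OXX/O..]: (2,1)[XOX/OXX/OO.]-1* (2,2)[XOX/OXX/O.O]-1
p5 X@[XOX/OXX/OO.]: (2,2)[XOX/OXX/OOX]+1*
p6 O@[XOX/OXX/OOX] terminal -1; root [X../OX./O..] d7

PV length from [X../OX./O..]: 5 plies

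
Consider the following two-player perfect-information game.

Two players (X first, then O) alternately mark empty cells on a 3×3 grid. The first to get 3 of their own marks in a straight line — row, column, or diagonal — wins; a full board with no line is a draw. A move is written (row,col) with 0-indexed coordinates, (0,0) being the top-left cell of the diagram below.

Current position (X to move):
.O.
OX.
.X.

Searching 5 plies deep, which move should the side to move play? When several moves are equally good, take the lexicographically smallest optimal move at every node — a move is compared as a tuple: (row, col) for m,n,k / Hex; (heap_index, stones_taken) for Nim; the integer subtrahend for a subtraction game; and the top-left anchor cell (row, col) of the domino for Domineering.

X's best at [.O./OX./.X.]: (2,0)

ply 1, X at .O./OX./.X. | (0,0)=+0→XO./OX./.X.; (0,2)=+0→.OX/OX./.X.; (1,2)=-1→.O./OXX/.X.; (2,0)=+1→.O./OX./XX.*; (2,2)=+1→.O./OX./.XX
ply 2, O at .O./OX./XX. | (0,0)=-1→OO./OX./XX.*; (0,2)=-1→.OO/OX./XX.; (1,2)=-1→.O./OXO/XX.; (2,2)=-1→.O./OX./XXO
ply 3, X at OO./OX./XX. | (0,2)=+1→OOX/OX./XX.*; (1,2)=-1→OO./OXX/XX.; (2,2)=+1→OO./OX./XXX
ply 4: OOX/OX./XX. is terminal -1 (O); from .O./OX./.X. depth 5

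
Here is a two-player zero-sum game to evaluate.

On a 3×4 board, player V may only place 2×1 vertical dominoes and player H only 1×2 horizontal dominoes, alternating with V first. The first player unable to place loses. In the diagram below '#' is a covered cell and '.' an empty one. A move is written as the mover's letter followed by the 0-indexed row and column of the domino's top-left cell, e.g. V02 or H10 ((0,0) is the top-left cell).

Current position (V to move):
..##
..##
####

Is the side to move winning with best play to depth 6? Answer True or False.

V winning at [..##/..##/####]: True

[..##/..##/####] V move#1: V00:+1/#.##/#.##/####*, V01:+1/.###/.###/####
[#.##/#.##/####] end (terminal -1, H#2); searched ..##/..##/#### to 6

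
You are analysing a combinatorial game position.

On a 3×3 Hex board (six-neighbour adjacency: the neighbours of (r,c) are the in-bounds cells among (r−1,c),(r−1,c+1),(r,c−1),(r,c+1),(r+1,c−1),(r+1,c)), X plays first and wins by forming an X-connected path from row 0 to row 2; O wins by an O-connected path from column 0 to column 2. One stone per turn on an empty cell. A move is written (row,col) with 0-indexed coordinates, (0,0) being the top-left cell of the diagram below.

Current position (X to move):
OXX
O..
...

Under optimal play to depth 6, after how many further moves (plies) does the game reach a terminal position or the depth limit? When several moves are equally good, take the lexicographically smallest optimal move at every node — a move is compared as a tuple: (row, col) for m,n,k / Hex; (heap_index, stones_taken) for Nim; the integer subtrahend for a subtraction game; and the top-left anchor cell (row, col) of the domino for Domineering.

PV length from [OXX/O../...]: 3 plies

[OXX/O../...] X move#1: (1,1):+1/OXX/OX./...*, (1,2):+1/OXX/O.X/..., (2,0):+1/OXX/O../X.., (2,1):+1/OXX/O../.X., (2,2):+1/OXX/O../..X
[OXX/OX./...] O move#2: (1,2):-1/OXX/OXO/...*, (2,0):-1/OXX/OX./O.., (2,1):-1/OXX/OX./.O., (2,2):-1/OXX/OX./..O
[OXX/OXO/...] X move#3: (2,0):+1/OXX/OXO/X..*, (2,1):+1/OXX/OXO/.X., (2,2):+1/OXX/OXO/..X
[OXX/OXO/X..] end (terminal -1, O#4); searched OXX/O../... to 6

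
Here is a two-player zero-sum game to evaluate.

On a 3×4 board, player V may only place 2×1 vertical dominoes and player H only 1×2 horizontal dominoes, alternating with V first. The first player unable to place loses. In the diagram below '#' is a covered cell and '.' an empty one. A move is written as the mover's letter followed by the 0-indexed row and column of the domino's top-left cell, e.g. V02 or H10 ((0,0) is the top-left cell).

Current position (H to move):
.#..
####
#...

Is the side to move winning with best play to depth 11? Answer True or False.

p1 H@[.#../####/#...]: H02[.###/####/#...]+1* H21[.#../####/###.]+1 H22[.#../####/#.##]+1
p2 V@[.###/####/#...] terminal -1; root [.#../####/#...] d11

H winning at [.#../####/#...]: True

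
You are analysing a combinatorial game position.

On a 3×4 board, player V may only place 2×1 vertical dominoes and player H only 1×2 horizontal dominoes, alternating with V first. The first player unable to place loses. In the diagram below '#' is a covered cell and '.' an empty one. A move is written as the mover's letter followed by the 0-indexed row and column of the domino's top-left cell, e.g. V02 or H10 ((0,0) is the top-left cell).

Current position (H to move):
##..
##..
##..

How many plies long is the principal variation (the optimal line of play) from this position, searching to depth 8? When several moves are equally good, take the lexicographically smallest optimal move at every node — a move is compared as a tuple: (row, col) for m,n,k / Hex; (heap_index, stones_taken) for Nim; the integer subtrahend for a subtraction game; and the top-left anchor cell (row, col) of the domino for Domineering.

PV length from [##../##../##..]: 1 ply

[##../##../##..] H move#1: H02:-1/####/##../##.., H12:+1/##../####/##..*, H22:-1/##../##../####
[##../####/##..] end (terminal -1, V#2); searched ##../##../##.. to 8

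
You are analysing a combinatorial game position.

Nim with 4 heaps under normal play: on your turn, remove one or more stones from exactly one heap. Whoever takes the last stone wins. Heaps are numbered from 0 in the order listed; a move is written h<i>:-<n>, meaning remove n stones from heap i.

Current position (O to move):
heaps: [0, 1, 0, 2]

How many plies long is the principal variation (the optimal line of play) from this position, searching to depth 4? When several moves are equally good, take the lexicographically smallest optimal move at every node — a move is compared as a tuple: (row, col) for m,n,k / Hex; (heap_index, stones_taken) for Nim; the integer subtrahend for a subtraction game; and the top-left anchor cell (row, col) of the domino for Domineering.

PV length from [(0,1,0,2)]: 3 plies

p1 O@[(0,1,0,2)]: h1:-1[(0,0,0,2)]-1 h3:-1[(0,1,0,1)]+1* h3:-2[(0,1,0,0)]-1
p2 X@[(0,1,0,1)]: h1:-1[(0,0,0,1)]-1* h3:-1[(0,1,0,0)]-1
p3 O@[(0,0,0,1)]: h3:-1[(0,0,0,0)]+1*
p4 X@[(0,0,0,0)] terminal -1; root [(0,1,0,2)] d4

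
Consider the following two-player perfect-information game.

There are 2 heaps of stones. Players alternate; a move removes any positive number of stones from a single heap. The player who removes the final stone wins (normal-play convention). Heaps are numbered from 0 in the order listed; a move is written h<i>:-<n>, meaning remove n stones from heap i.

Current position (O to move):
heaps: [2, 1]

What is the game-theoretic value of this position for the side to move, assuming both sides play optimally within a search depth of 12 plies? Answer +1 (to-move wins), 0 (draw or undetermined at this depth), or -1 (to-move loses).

ply 1, O at (2,1) | h0:-1=+1→(1,1)*; h0:-2=-1→(0,1); h1:-1=-1→(2,0)
ply 2, X at (1,1) | h0:-1=-1→(0,1)*; h1:-1=-1→(1,0)
ply 3, O at (0,1) | h1:-1=+1→(0,0)*
ply 4: (0,0) is terminal -1 (X); from (2,1) depth 12

value((2,1), O) = +1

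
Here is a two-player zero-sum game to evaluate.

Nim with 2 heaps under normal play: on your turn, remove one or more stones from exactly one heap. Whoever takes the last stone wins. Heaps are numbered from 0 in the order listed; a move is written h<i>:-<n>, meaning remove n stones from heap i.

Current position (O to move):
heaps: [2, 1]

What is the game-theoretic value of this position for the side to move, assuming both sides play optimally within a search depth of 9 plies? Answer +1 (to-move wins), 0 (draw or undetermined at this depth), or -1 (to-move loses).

value((2,1), O) = +1

ply 1, O at (2,1) | h0:-1=+1→(1,1)*; h0:-2=-1→(0,1); h1:-1=-1→(2,0)
ply 2, X at (1,1) | h0:-1=-1→(0,1)*; h1:-1=-1→(1,0)
ply 3, O at (0,1) | h1:-1=+1→(0,0)*
ply 4: (0,0) is terminal -1 (X); from (2,1) depth 9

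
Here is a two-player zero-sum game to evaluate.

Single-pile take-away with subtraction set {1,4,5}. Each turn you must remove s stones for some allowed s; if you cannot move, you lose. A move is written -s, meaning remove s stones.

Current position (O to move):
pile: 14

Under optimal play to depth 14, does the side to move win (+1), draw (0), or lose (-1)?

[14] O move#1: -1:-1/13, -4:+1/10*, -5:-1/9
[10] X move#2: -1:-1/9*, -4:-1/6, -5:-1/5
[9] O move#3: -1:+1/8*, -4:-1/5, -5:-1/4
[8] X move#4: -1:-1/7*, -4:-1/4, -5:-1/3
[7] O move#5: -1:-1/6, -4:-1/3, -5:+1/2*
[2] X move#6: -1:-1/1*
[1] O move#7: -1:+1/0*
[0] end (terminal -1, X#8); searched 14 to 14

value(14, O) = +1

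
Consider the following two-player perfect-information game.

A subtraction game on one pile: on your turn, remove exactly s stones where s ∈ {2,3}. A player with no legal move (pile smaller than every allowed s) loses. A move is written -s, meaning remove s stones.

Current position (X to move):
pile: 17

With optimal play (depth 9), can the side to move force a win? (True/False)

X winning at [17]: True

[17] X move#1: -2:+1/15*, -3:-1/14
[15] O move#2: -2:-1/13*, -3:-1/12
[13] X move#3: -2:+1/11*, -3:+1/10
[11] O move#4: -2:-1/9*, -3:-1/8
[9] X move#5: -2:-1/7, -3:+1/6*
[6] O move#6: -2:-1/4*, -3:-1/3
[4] X move#7: -2:-1/2, -3:+1/1*
[1] end (terminal -1, O#8); searched 17 to 9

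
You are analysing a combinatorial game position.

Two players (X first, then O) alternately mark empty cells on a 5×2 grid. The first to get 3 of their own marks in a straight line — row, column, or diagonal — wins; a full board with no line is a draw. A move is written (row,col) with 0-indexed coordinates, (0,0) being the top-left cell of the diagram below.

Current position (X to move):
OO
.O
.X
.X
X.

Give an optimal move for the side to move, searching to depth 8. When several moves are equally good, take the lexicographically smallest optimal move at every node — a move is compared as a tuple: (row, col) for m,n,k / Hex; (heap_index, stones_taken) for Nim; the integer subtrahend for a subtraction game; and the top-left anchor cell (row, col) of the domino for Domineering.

X's best at [OO/.O/.X/.X/X.]: (2,0)

ply 1, X at OO/.O/.X/.X/X. | (1,0)=+0→OO/XO/.X/.X/X.; (2,0)=+1→OO/.O/XX/.X/X.*; (3,0)=+1→OO/.O/.X/XX/X.; (4,1)=+1→OO/.O/.X/.X/XX
ply 2, O at OO/.O/XX/.X/X. | (1,0)=-1→OO/OO/XX/.X/X.*; (3,0)=-1→OO/.O/XX/OX/X.; (4,1)=-1→OO/.O/XX/.X/XO
ply 3, X at OO/OO/XX/.X/X. | (3,0)=+1→OO/OO/XX/XX/X.*; (4,1)=+1→OO/OO/XX/.X/XX
ply 4: OO/OO/XX/XX/X. is terminal -1 (O); from OO/.O/.X/.X/X. depth 8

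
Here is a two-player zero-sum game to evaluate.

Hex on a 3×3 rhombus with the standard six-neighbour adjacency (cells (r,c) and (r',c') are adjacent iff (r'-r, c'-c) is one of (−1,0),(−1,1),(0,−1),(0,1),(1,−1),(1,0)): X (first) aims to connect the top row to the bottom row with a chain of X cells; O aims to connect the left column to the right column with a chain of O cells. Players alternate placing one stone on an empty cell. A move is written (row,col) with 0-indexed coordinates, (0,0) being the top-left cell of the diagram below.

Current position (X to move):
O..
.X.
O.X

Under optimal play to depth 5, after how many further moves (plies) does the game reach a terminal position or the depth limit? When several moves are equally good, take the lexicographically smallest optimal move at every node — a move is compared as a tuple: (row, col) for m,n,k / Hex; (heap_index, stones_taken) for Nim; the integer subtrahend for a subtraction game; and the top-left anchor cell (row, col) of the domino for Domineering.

PV length from [O../.X./O.X]: 5 plies

p1 X@[O../.X./O.X]: (0,1)[OX./.X./O.X]+1* (0,2)[O.X/.X./O.X]+1 (1,0)[O../XX./O.X]+1 (1,2)[O../.XX/O.X]+1 (2,1)[O../.X./OXX]+1
p2 O@[OX./.X./O.X]: (0,2)[OXO/.X./O.X]-1* (1,0)[OX./OX./O.X]-1 (1,2)[OX./.XO/O.X]-1 (2,1)[OX./.X./OOX]-1
p3 X@[OXO/.X./O.X]: (1,0)[OXO/XX./O.X]+1* (1,2)[OXO/.XX/O.X]+1 (2,1)[OXO/.X./OXX]+1
p4 O@[OXO/XX./O.X]: (1,2)[OXO/XXO/O.X]-1* (2,1)[OXO/XX./OOX]-1
p5 X@[OXO/XXO/O.X]: (2,1)[OXO/XXO/OXX]+1*
p6 O@[OXO/XXO/OXX] terminal -1; root [O../.X./O.X] d5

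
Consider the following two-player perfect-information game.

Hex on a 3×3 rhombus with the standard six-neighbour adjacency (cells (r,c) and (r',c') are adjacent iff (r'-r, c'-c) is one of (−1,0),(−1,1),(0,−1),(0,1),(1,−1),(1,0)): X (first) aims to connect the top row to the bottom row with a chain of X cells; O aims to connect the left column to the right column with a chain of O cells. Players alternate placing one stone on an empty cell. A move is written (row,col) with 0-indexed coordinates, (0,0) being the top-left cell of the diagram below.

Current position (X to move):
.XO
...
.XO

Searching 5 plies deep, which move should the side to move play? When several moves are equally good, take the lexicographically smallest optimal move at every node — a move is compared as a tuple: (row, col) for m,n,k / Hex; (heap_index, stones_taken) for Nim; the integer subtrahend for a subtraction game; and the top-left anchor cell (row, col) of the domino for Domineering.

[.XO/.../.XO] X move#1: (0,0):-1/XXO/.../.XO, (1,0):+1/.XO/X../.XO*, (1,1):+1/.XO/.X./.XO, (1,2):-1/.XO/..X/.XO, (2,0):+1/.XO/.../XXO
[.XO/X../.XO] O move#2: (0,0):-1/OXO/X../.XO*, (1,1):-1/.XO/XO./.XO, (1,2):-1/.XO/X.O/.XO, (2,0):-1/.XO/X../OXO
[OXO/X../.XO] X move#3: (1,1):+1/OXO/XX./.XO*, (1,2):+1/OXO/X.X/.XO, (2,0):+1/OXO/X../XXO
[OXO/XX./.XO] end (terminal -1, O#4); searched .XO/.../.XO to 5

X's best at [.XO/.../.XO]: (1,0)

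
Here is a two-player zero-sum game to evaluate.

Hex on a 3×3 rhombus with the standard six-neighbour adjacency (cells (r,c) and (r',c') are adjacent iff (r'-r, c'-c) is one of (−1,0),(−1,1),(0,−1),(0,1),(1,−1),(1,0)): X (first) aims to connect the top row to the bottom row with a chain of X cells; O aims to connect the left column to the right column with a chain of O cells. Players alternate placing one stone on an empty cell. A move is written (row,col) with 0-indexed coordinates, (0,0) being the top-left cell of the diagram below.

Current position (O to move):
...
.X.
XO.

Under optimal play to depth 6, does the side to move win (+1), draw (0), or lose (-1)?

value(.../.X./XO., O) = -1

p1 O@[.../.X./XO.]: (0,0)[O../.X./XO.]-1* (0,1)[.O./.X./XO.]-1 (0,2)[..O/.X./XO.]-1 (1,0)[.../OX./XO.]-1 (1,2)[.../.XO/XO.]-1 (2,2)[.../.X./XOO]-1
p2 X@[O../.X./XO.]: (0,1)[OX./.X./XO.]+1* (0,2)[O.X/.X./XO.]+1 (1,0)[O../XX./XO.]+1 (1,2)[O../.XX/XO.]+1 (2,2)[O../.X./XOX]+1
p3 O@[OX./.X./XO.] terminal -1; root [.../.X./XO.] d6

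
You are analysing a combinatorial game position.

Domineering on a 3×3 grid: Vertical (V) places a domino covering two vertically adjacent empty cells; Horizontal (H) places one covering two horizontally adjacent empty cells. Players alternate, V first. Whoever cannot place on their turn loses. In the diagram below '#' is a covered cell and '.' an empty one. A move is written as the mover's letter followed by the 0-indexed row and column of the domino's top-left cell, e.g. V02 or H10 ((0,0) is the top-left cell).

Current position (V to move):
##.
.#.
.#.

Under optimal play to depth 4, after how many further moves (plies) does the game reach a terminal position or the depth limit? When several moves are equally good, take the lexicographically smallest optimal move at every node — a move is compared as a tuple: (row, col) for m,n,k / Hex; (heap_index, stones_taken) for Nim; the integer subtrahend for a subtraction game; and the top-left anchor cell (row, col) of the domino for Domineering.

ply 1, V at ##./.#./.#. | V02=+1→###/.##/.#.*; V10=+1→##./##./##.; V12=+1→##./.##/.##
ply 2: ###/.##/.#. is terminal -1 (H); from ##./.#./.#. depth 4

PV length from [##./.#./.#.]: 1 ply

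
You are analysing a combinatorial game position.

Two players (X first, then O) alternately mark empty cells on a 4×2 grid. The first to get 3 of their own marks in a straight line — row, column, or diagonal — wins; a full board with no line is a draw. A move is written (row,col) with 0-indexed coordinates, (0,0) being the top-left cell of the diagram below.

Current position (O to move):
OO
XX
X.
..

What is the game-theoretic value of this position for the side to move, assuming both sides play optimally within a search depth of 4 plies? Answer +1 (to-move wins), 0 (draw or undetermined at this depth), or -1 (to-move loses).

value(OO/XX/X./.., O) = 0

[OO/XX/X./..] O move#1: (2,1):-1/OO/XX/XO/.., (3,0):+0/OO/XX/X./O.*, (3,1):-1/OO/XX/X./.O
[OO/XX/X./O.] X move#2: (2,1):+0/OO/XX/XX/O.*, (3,1):+0/OO/XX/X./OX
[OO/XX/XX/O.] O move#3: (3,1):+0/OO/XX/XX/OO*
[OO/XX/XX/OO] end (terminal +0, X#4); searched OO/XX/X./.. to 4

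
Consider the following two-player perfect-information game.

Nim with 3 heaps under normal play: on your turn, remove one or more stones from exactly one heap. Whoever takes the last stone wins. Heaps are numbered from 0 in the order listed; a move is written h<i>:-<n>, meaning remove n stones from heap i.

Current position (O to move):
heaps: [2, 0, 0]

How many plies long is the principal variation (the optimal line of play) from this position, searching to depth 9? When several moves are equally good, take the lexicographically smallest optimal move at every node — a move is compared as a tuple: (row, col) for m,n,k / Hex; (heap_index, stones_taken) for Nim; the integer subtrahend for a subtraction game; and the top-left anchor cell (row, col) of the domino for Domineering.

ply 1, O at (2,0,0) | h0:-1=-1→(1,0,0); h0:-2=+1→(0,0,0)*
ply 2: (0,0,0) is terminal -1 (X); from (2,0,0) depth 9

PV length from [(2,0,0)]: 1 ply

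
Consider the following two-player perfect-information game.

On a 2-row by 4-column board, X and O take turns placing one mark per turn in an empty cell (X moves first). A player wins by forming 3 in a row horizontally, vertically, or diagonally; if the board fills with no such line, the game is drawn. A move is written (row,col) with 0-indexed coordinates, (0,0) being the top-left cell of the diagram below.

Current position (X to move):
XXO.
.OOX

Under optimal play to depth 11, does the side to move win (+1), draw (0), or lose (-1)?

value(XXO./.OOX, X) = 0

p1 X@[XXO./.OOX]: (0,3)[XXOX/.OOX]-1 (1,0)[XXO./XOOX]+0*
p2 O@[XXO./XOOX]: (0,3)[XXOO/XOOX]+0*
p3 X@[XXOO/XOOX] terminal +0; root [XXO./.OOX] d11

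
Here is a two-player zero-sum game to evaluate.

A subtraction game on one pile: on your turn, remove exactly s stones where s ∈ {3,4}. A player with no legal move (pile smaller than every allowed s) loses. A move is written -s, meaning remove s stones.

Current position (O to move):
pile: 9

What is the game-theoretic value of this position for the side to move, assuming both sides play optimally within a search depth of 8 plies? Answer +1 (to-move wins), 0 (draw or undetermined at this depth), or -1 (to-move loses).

p1 O@[9]: -3[6]-1* -4[5]-1
p2 X@[6]: -3[3]-1 -4[2]+1*
p3 O@[2] terminal -1; root [9] d8

value(9, O) = -1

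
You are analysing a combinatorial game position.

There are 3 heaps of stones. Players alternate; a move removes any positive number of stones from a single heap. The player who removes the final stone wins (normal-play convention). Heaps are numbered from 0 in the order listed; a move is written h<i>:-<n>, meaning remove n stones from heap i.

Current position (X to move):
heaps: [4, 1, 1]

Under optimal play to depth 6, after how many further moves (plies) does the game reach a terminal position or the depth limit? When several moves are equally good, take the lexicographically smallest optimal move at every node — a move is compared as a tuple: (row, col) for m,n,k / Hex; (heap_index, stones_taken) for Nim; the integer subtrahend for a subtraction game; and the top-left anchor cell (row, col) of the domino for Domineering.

ply 1, X at (4,1,1) | h0:-1=-1→(3,1,1); h0:-2=-1→(2,1,1); h0:-3=-1→(1,1,1); h0:-4=+1→(0,1,1)*; h1:-1=-1→(4,0,1); h2:-1=-1→(4,1,0)
ply 2, O at (0,1,1) | h1:-1=-1→(0,0,1)*; h2:-1=-1→(0,1,0)
ply 3, X at (0,0,1) | h2:-1=+1→(0,0,0)*
ply 4: (0,0,0) is terminal -1 (O); from (4,1,1) depth 6

PV length from [(4,1,1)]: 3 plies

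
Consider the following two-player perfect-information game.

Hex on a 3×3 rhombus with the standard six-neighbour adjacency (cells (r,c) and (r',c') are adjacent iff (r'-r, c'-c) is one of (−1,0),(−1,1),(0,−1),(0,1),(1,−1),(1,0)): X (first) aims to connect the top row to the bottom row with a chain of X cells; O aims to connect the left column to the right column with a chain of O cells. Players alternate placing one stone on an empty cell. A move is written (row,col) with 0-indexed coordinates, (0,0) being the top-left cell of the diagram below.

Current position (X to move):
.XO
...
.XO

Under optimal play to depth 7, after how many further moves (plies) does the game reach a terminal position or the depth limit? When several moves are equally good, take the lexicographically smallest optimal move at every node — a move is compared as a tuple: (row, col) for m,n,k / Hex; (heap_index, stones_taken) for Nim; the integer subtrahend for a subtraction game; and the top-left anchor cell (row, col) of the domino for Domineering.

p1 X@[.XO/.../.XO]: (0,0)[XXO/.../.XO]-1 (1,0)[.XO/X../.XO]+1* (1,1)[.XO/.X./.XO]+1 (1,2)[.XO/..X/.XO]-1 (2,0)[.XO/.../XXO]+1
p2 O@[.XO/X../.XO]: (0,0)[OXO/X../.XO]-1* (1,1)[.XO/XO./.XO]-1 (1,2)[.XO/X.O/.XO]-1 (2,0)[.XO/X../OXO]-1
p3 X@[OXO/X../.XO]: (1,1)[OXO/XX./.XO]+1* (1,2)[OXO/X.X/.XO]+1 (2,0)[OXO/X../XXO]+1
p4 O@[OXO/XX./.XO] terminal -1; root [.XO/.../.XO] d7

PV length from [.XO/.../.XO]: 3 plies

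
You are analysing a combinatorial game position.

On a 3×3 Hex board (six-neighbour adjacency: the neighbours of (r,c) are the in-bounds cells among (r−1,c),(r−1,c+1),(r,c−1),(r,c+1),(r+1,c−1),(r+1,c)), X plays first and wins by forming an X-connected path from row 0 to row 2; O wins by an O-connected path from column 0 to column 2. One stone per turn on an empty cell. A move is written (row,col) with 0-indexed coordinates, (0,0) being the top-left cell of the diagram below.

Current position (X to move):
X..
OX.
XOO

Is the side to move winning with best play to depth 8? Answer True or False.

p1 X@[X../OX./XOO]: (0,1)[XX./OX./XOO]+1* (0,2)[X.X/OX./XOO]+1 (1,2)[X../OXX/XOO]+1
p2 O@[XX./OX./XOO] terminal -1; root [X../OX./XOO] d8

X winning at [X../OX./XOO]: True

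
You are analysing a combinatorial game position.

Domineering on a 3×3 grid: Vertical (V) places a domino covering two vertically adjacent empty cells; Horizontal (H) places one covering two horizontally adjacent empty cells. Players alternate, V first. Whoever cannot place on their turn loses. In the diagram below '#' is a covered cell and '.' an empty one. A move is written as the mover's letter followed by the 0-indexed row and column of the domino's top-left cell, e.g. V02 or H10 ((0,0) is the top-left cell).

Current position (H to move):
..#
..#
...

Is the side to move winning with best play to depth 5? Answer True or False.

ply 1, H at ..#/..#/... | H00=-1→###/..#/...; H10=+1→..#/###/...*; H20=-1→..#/..#/##.; H21=-1→..#/..#/.##
ply 2: ..#/###/... is terminal -1 (V); from ..#/..#/... depth 5

H winning at [..#/..#/...]: True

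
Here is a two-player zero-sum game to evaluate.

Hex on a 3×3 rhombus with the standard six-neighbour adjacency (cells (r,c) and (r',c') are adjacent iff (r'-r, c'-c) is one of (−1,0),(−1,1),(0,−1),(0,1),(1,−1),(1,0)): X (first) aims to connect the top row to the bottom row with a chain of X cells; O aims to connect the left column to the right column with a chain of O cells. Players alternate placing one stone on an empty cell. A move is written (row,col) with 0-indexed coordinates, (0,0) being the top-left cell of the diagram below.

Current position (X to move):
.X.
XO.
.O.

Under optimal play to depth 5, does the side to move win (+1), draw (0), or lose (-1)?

value(.X./XO./.O., X) = +1

p1 X@[.X./XO./.O.]: (0,0)[XX./XO./.O.]-1 (0,2)[.XX/XO./.O.]-1 (1,2)[.X./XOX/.O.]-1 (2,0)[.X./XO./XO.]+1* (2,2)[.X./XO./.OX]-1
p2 O@[.X./XO./XO.] terminal -1; root [.X./XO./.O.] d5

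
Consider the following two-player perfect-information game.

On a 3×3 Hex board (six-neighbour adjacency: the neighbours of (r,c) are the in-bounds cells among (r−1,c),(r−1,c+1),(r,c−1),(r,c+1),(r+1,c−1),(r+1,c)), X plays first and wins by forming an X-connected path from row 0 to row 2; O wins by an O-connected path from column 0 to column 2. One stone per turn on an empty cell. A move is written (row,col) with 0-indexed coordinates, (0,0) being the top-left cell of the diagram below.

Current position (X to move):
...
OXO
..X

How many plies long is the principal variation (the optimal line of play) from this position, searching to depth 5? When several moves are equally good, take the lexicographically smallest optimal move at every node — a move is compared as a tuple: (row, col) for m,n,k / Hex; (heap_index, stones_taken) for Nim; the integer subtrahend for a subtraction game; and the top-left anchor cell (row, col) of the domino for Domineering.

PV length from [.../OXO/..X]: 5 plies

p1 X@[.../OXO/..X]: (0,0)[X../OXO/..X]+1* (0,1)[.X./OXO/..X]+1 (0,2)[..X/OXO/..X]+1 (2,0)[.../OXO/X.X]+1 (2,1)[.../OXO/.XX]+1
p2 O@[X../OXO/..X]: (0,1)[XO./OXO/..X]-1* (0,2)[X.O/OXO/..X]-1 (2,0)[X../OXO/O.X]-1 (2,1)[X../OXO/.OX]-1
p3 X@[XO./OXO/..X]: (0,2)[XOX/OXO/..X]+1* (2,0)[XO./OXO/X.X]-1 (2,1)[XO./OXO/.XX]-1
p4 O@[XOX/OXO/..X]: (2,0)[XOX/OXO/O.X]-1* (2,1)[XOX/OXO/.OX]-1
p5 X@[XOX/OXO/O.X]: (2,1)[XOX/OXO/OXX]+1*
p6 O@[XOX/OXO/OXX] terminal -1; root [.../OXO/..X] d5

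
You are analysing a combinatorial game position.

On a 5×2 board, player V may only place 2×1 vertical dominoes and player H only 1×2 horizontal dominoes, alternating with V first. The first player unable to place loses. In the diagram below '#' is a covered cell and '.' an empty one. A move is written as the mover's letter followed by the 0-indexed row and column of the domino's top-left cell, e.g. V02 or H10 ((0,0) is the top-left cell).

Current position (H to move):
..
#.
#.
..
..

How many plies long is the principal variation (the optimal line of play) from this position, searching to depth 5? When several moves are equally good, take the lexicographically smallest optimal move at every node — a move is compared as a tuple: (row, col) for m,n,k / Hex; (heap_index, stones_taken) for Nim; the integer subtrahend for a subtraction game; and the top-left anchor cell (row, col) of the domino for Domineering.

ply 1, H at ../#./#./../.. | H00=-1→##/#./#./../..; H30=+1→../#./#./##/..*; H40=+1→../#./#./../##
ply 2, V at ../#./#./##/.. | V01=-1→.#/##/#./##/..*; V11=-1→../##/##/##/..
ply 3, H at .#/##/#./##/.. | H40=+1→.#/##/#./##/##*
ply 4: .#/##/#./##/## is terminal -1 (V); from ../#./#./../.. depth 5

PV length from [../#./#./../..]: 3 plies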